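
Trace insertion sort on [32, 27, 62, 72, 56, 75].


Initial: [32, 27, 62, 72, 56, 75]
Insert 27: [27, 32, 62, 72, 56, 75]
Insert 62: [27, 32, 62, 72, 56, 75]
Insert 72: [27, 32, 62, 72, 56, 75]
Insert 56: [27, 32, 56, 62, 72, 75]
Insert 75: [27, 32, 56, 62, 72, 75]

Sorted: [27, 32, 56, 62, 72, 75]


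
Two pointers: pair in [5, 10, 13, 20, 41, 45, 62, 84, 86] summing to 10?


lo=0(5)+hi=8(86)=91
lo=0(5)+hi=7(84)=89
lo=0(5)+hi=6(62)=67
lo=0(5)+hi=5(45)=50
lo=0(5)+hi=4(41)=46
lo=0(5)+hi=3(20)=25
lo=0(5)+hi=2(13)=18
lo=0(5)+hi=1(10)=15

No pair found


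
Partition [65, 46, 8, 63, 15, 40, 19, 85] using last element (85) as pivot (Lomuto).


Pivot: 85
  65 <= 85: advance i (no swap)
  46 <= 85: advance i (no swap)
  8 <= 85: advance i (no swap)
  63 <= 85: advance i (no swap)
  15 <= 85: advance i (no swap)
  40 <= 85: advance i (no swap)
  19 <= 85: advance i (no swap)
Place pivot at 7: [65, 46, 8, 63, 15, 40, 19, 85]

Partitioned: [65, 46, 8, 63, 15, 40, 19, 85]


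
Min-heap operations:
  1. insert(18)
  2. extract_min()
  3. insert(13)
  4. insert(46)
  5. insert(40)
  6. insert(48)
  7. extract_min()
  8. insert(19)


insert(18) -> [18]
extract_min()->18, []
insert(13) -> [13]
insert(46) -> [13, 46]
insert(40) -> [13, 46, 40]
insert(48) -> [13, 46, 40, 48]
extract_min()->13, [40, 46, 48]
insert(19) -> [19, 40, 48, 46]

Final heap: [19, 40, 48, 46]


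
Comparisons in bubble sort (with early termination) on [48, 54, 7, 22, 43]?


Algorithm: bubble sort (with early termination)
Input: [48, 54, 7, 22, 43]
Sorted: [7, 22, 43, 48, 54]

9


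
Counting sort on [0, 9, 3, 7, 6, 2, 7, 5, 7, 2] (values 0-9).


Input: [0, 9, 3, 7, 6, 2, 7, 5, 7, 2]
Counts: [1, 0, 2, 1, 0, 1, 1, 3, 0, 1]

Sorted: [0, 2, 2, 3, 5, 6, 7, 7, 7, 9]


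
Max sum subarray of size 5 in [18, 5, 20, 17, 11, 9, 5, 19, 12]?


[0:5]: 71
[1:6]: 62
[2:7]: 62
[3:8]: 61
[4:9]: 56

Max: 71 at [0:5]


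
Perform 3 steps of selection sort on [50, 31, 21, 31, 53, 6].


Initial: [50, 31, 21, 31, 53, 6]
Step 1: min=6 at 5
  Swap: [6, 31, 21, 31, 53, 50]
Step 2: min=21 at 2
  Swap: [6, 21, 31, 31, 53, 50]
Step 3: min=31 at 2
  Swap: [6, 21, 31, 31, 53, 50]

After 3 steps: [6, 21, 31, 31, 53, 50]


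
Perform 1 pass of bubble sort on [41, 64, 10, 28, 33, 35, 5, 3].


Initial: [41, 64, 10, 28, 33, 35, 5, 3]
Pass 1: [41, 10, 28, 33, 35, 5, 3, 64] (6 swaps)

After 1 pass: [41, 10, 28, 33, 35, 5, 3, 64]


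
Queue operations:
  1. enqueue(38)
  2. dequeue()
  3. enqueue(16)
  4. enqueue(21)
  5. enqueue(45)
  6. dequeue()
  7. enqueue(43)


enqueue(38) -> [38]
dequeue()->38, []
enqueue(16) -> [16]
enqueue(21) -> [16, 21]
enqueue(45) -> [16, 21, 45]
dequeue()->16, [21, 45]
enqueue(43) -> [21, 45, 43]

Final queue: [21, 45, 43]


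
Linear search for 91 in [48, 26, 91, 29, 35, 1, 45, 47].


i=0: 48!=91
i=1: 26!=91
i=2: 91==91 found!

Found at 2, 3 comps


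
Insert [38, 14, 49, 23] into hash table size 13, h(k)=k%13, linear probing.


Insert 38: h=12 -> slot 12
Insert 14: h=1 -> slot 1
Insert 49: h=10 -> slot 10
Insert 23: h=10, 1 probes -> slot 11

Table: [None, 14, None, None, None, None, None, None, None, None, 49, 23, 38]


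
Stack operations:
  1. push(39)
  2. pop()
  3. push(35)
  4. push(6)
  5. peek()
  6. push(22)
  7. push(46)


push(39) -> [39]
pop()->39, []
push(35) -> [35]
push(6) -> [35, 6]
peek()->6
push(22) -> [35, 6, 22]
push(46) -> [35, 6, 22, 46]

Final stack: [35, 6, 22, 46]


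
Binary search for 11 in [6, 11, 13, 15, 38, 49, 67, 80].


Step 1: lo=0, hi=7, mid=3, val=15
Step 2: lo=0, hi=2, mid=1, val=11

Found at index 1


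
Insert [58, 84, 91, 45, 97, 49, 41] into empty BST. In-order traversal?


Insert 58: root
Insert 84: R from 58
Insert 91: R from 58 -> R from 84
Insert 45: L from 58
Insert 97: R from 58 -> R from 84 -> R from 91
Insert 49: L from 58 -> R from 45
Insert 41: L from 58 -> L from 45

In-order: [41, 45, 49, 58, 84, 91, 97]


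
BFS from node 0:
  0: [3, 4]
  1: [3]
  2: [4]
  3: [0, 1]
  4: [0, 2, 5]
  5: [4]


Visit 0, enqueue [3, 4]
Visit 3, enqueue [1]
Visit 4, enqueue [2, 5]
Visit 1, enqueue []
Visit 2, enqueue []
Visit 5, enqueue []

BFS order: [0, 3, 4, 1, 2, 5]


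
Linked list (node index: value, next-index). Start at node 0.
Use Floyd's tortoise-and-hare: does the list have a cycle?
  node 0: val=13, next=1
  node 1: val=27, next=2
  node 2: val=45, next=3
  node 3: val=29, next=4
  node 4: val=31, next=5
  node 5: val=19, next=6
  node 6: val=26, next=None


Floyd's tortoise (slow, +1) and hare (fast, +2):
  init: slow=0, fast=0
  step 1: slow=1, fast=2
  step 2: slow=2, fast=4
  step 3: slow=3, fast=6
  step 4: fast -> None, no cycle

Cycle: no


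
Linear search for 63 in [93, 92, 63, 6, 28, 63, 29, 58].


i=0: 93!=63
i=1: 92!=63
i=2: 63==63 found!

Found at 2, 3 comps


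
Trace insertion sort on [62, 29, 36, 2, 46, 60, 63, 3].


Initial: [62, 29, 36, 2, 46, 60, 63, 3]
Insert 29: [29, 62, 36, 2, 46, 60, 63, 3]
Insert 36: [29, 36, 62, 2, 46, 60, 63, 3]
Insert 2: [2, 29, 36, 62, 46, 60, 63, 3]
Insert 46: [2, 29, 36, 46, 62, 60, 63, 3]
Insert 60: [2, 29, 36, 46, 60, 62, 63, 3]
Insert 63: [2, 29, 36, 46, 60, 62, 63, 3]
Insert 3: [2, 3, 29, 36, 46, 60, 62, 63]

Sorted: [2, 3, 29, 36, 46, 60, 62, 63]


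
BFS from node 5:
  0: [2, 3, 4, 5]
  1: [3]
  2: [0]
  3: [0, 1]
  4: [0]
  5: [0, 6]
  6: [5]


Visit 5, enqueue [0, 6]
Visit 0, enqueue [2, 3, 4]
Visit 6, enqueue []
Visit 2, enqueue []
Visit 3, enqueue [1]
Visit 4, enqueue []
Visit 1, enqueue []

BFS order: [5, 0, 6, 2, 3, 4, 1]


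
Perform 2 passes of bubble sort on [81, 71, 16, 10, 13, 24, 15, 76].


Initial: [81, 71, 16, 10, 13, 24, 15, 76]
Pass 1: [71, 16, 10, 13, 24, 15, 76, 81] (7 swaps)
Pass 2: [16, 10, 13, 24, 15, 71, 76, 81] (5 swaps)

After 2 passes: [16, 10, 13, 24, 15, 71, 76, 81]


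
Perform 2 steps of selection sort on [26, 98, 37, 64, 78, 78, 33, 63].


Initial: [26, 98, 37, 64, 78, 78, 33, 63]
Step 1: min=26 at 0
  Swap: [26, 98, 37, 64, 78, 78, 33, 63]
Step 2: min=33 at 6
  Swap: [26, 33, 37, 64, 78, 78, 98, 63]

After 2 steps: [26, 33, 37, 64, 78, 78, 98, 63]


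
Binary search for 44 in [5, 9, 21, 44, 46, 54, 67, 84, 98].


Step 1: lo=0, hi=8, mid=4, val=46
Step 2: lo=0, hi=3, mid=1, val=9
Step 3: lo=2, hi=3, mid=2, val=21
Step 4: lo=3, hi=3, mid=3, val=44

Found at index 3


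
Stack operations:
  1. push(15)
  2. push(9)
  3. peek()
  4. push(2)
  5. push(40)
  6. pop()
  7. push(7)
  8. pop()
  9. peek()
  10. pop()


push(15) -> [15]
push(9) -> [15, 9]
peek()->9
push(2) -> [15, 9, 2]
push(40) -> [15, 9, 2, 40]
pop()->40, [15, 9, 2]
push(7) -> [15, 9, 2, 7]
pop()->7, [15, 9, 2]
peek()->2
pop()->2, [15, 9]

Final stack: [15, 9]


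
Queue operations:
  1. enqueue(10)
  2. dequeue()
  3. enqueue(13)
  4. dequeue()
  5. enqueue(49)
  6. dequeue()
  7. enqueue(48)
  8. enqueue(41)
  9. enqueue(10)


enqueue(10) -> [10]
dequeue()->10, []
enqueue(13) -> [13]
dequeue()->13, []
enqueue(49) -> [49]
dequeue()->49, []
enqueue(48) -> [48]
enqueue(41) -> [48, 41]
enqueue(10) -> [48, 41, 10]

Final queue: [48, 41, 10]


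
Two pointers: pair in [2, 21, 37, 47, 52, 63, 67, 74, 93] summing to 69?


lo=0(2)+hi=8(93)=95
lo=0(2)+hi=7(74)=76
lo=0(2)+hi=6(67)=69

Yes: 2+67=69


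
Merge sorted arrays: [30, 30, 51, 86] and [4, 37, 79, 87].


Take 4 from B
Take 30 from A
Take 30 from A
Take 37 from B
Take 51 from A
Take 79 from B
Take 86 from A

Merged: [4, 30, 30, 37, 51, 79, 86, 87]


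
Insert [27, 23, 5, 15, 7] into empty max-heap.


Insert 27: [27]
Insert 23: [27, 23]
Insert 5: [27, 23, 5]
Insert 15: [27, 23, 5, 15]
Insert 7: [27, 23, 5, 15, 7]

Final heap: [27, 23, 5, 15, 7]


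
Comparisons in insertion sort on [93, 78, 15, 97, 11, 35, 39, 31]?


Algorithm: insertion sort
Input: [93, 78, 15, 97, 11, 35, 39, 31]
Sorted: [11, 15, 31, 35, 39, 78, 93, 97]

22


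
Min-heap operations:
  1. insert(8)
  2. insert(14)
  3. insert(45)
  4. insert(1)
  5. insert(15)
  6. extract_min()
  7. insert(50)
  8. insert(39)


insert(8) -> [8]
insert(14) -> [8, 14]
insert(45) -> [8, 14, 45]
insert(1) -> [1, 8, 45, 14]
insert(15) -> [1, 8, 45, 14, 15]
extract_min()->1, [8, 14, 45, 15]
insert(50) -> [8, 14, 45, 15, 50]
insert(39) -> [8, 14, 39, 15, 50, 45]

Final heap: [8, 14, 39, 15, 50, 45]


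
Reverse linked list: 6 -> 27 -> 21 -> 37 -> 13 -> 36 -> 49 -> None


Step 1: curr=6, set curr.next=prev(None) | reversed so far: 6
Step 2: curr=27, set curr.next=prev(6) | reversed so far: 27 -> 6
Step 3: curr=21, set curr.next=prev(27) | reversed so far: 21 -> 27 -> 6
Step 4: curr=37, set curr.next=prev(21) | reversed so far: 37 -> 21 -> 27 -> 6
Step 5: curr=13, set curr.next=prev(37) | reversed so far: 13 -> 37 -> 21 -> 27 -> 6
Step 6: curr=36, set curr.next=prev(13) | reversed so far: 36 -> 13 -> 37 -> 21 -> 27 -> 6
Step 7: curr=49, set curr.next=prev(36) | reversed so far: 49 -> 36 -> 13 -> 37 -> 21 -> 27 -> 6

49 -> 36 -> 13 -> 37 -> 21 -> 27 -> 6 -> None


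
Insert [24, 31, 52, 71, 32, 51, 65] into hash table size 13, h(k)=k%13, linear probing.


Insert 24: h=11 -> slot 11
Insert 31: h=5 -> slot 5
Insert 52: h=0 -> slot 0
Insert 71: h=6 -> slot 6
Insert 32: h=6, 1 probes -> slot 7
Insert 51: h=12 -> slot 12
Insert 65: h=0, 1 probes -> slot 1

Table: [52, 65, None, None, None, 31, 71, 32, None, None, None, 24, 51]


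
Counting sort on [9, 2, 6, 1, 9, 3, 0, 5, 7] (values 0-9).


Input: [9, 2, 6, 1, 9, 3, 0, 5, 7]
Counts: [1, 1, 1, 1, 0, 1, 1, 1, 0, 2]

Sorted: [0, 1, 2, 3, 5, 6, 7, 9, 9]


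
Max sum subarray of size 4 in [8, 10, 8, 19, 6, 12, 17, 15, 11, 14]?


[0:4]: 45
[1:5]: 43
[2:6]: 45
[3:7]: 54
[4:8]: 50
[5:9]: 55
[6:10]: 57

Max: 57 at [6:10]


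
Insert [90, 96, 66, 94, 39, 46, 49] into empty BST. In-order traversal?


Insert 90: root
Insert 96: R from 90
Insert 66: L from 90
Insert 94: R from 90 -> L from 96
Insert 39: L from 90 -> L from 66
Insert 46: L from 90 -> L from 66 -> R from 39
Insert 49: L from 90 -> L from 66 -> R from 39 -> R from 46

In-order: [39, 46, 49, 66, 90, 94, 96]


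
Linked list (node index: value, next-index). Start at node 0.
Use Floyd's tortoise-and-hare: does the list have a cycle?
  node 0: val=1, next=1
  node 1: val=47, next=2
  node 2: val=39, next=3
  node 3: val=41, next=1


Floyd's tortoise (slow, +1) and hare (fast, +2):
  init: slow=0, fast=0
  step 1: slow=1, fast=2
  step 2: slow=2, fast=1
  step 3: slow=3, fast=3
  slow == fast at node 3: cycle detected

Cycle: yes


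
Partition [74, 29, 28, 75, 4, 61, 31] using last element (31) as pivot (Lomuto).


Pivot: 31
  29 <= 31: swap -> [29, 74, 28, 75, 4, 61, 31]
  28 <= 31: swap -> [29, 28, 74, 75, 4, 61, 31]
  4 <= 31: swap -> [29, 28, 4, 75, 74, 61, 31]
Place pivot at 3: [29, 28, 4, 31, 74, 61, 75]

Partitioned: [29, 28, 4, 31, 74, 61, 75]


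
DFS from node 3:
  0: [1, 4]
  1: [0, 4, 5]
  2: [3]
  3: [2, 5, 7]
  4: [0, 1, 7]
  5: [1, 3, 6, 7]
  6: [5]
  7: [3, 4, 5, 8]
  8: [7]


Visit 3, push [7, 5, 2]
Visit 2, push []
Visit 5, push [7, 6, 1]
Visit 1, push [4, 0]
Visit 0, push [4]
Visit 4, push [7]
Visit 7, push [8]
Visit 8, push []
Visit 6, push []

DFS order: [3, 2, 5, 1, 0, 4, 7, 8, 6]


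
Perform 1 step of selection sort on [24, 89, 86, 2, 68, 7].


Initial: [24, 89, 86, 2, 68, 7]
Step 1: min=2 at 3
  Swap: [2, 89, 86, 24, 68, 7]

After 1 step: [2, 89, 86, 24, 68, 7]


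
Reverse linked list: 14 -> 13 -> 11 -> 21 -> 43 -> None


Step 1: curr=14, set curr.next=prev(None) | reversed so far: 14
Step 2: curr=13, set curr.next=prev(14) | reversed so far: 13 -> 14
Step 3: curr=11, set curr.next=prev(13) | reversed so far: 11 -> 13 -> 14
Step 4: curr=21, set curr.next=prev(11) | reversed so far: 21 -> 11 -> 13 -> 14
Step 5: curr=43, set curr.next=prev(21) | reversed so far: 43 -> 21 -> 11 -> 13 -> 14

43 -> 21 -> 11 -> 13 -> 14 -> None


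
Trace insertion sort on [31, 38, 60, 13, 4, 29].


Initial: [31, 38, 60, 13, 4, 29]
Insert 38: [31, 38, 60, 13, 4, 29]
Insert 60: [31, 38, 60, 13, 4, 29]
Insert 13: [13, 31, 38, 60, 4, 29]
Insert 4: [4, 13, 31, 38, 60, 29]
Insert 29: [4, 13, 29, 31, 38, 60]

Sorted: [4, 13, 29, 31, 38, 60]


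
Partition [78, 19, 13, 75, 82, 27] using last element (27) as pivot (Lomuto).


Pivot: 27
  19 <= 27: swap -> [19, 78, 13, 75, 82, 27]
  13 <= 27: swap -> [19, 13, 78, 75, 82, 27]
Place pivot at 2: [19, 13, 27, 75, 82, 78]

Partitioned: [19, 13, 27, 75, 82, 78]


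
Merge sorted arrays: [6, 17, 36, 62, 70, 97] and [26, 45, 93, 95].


Take 6 from A
Take 17 from A
Take 26 from B
Take 36 from A
Take 45 from B
Take 62 from A
Take 70 from A
Take 93 from B
Take 95 from B

Merged: [6, 17, 26, 36, 45, 62, 70, 93, 95, 97]


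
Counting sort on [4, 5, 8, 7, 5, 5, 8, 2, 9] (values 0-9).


Input: [4, 5, 8, 7, 5, 5, 8, 2, 9]
Counts: [0, 0, 1, 0, 1, 3, 0, 1, 2, 1]

Sorted: [2, 4, 5, 5, 5, 7, 8, 8, 9]


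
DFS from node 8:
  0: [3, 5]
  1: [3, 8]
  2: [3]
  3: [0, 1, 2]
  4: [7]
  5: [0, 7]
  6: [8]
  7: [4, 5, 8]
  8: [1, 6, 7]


Visit 8, push [7, 6, 1]
Visit 1, push [3]
Visit 3, push [2, 0]
Visit 0, push [5]
Visit 5, push [7]
Visit 7, push [4]
Visit 4, push []
Visit 2, push []
Visit 6, push []

DFS order: [8, 1, 3, 0, 5, 7, 4, 2, 6]


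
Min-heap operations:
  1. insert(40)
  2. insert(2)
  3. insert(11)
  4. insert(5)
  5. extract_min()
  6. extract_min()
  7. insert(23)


insert(40) -> [40]
insert(2) -> [2, 40]
insert(11) -> [2, 40, 11]
insert(5) -> [2, 5, 11, 40]
extract_min()->2, [5, 40, 11]
extract_min()->5, [11, 40]
insert(23) -> [11, 40, 23]

Final heap: [11, 40, 23]


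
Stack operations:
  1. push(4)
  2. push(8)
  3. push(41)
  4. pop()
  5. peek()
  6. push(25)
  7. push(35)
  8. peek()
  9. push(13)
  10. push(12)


push(4) -> [4]
push(8) -> [4, 8]
push(41) -> [4, 8, 41]
pop()->41, [4, 8]
peek()->8
push(25) -> [4, 8, 25]
push(35) -> [4, 8, 25, 35]
peek()->35
push(13) -> [4, 8, 25, 35, 13]
push(12) -> [4, 8, 25, 35, 13, 12]

Final stack: [4, 8, 25, 35, 13, 12]


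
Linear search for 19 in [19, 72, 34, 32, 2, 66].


i=0: 19==19 found!

Found at 0, 1 comps


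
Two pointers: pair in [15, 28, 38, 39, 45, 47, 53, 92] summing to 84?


lo=0(15)+hi=7(92)=107
lo=0(15)+hi=6(53)=68
lo=1(28)+hi=6(53)=81
lo=2(38)+hi=6(53)=91
lo=2(38)+hi=5(47)=85
lo=2(38)+hi=4(45)=83
lo=3(39)+hi=4(45)=84

Yes: 39+45=84


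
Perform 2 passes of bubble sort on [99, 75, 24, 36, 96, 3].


Initial: [99, 75, 24, 36, 96, 3]
Pass 1: [75, 24, 36, 96, 3, 99] (5 swaps)
Pass 2: [24, 36, 75, 3, 96, 99] (3 swaps)

After 2 passes: [24, 36, 75, 3, 96, 99]


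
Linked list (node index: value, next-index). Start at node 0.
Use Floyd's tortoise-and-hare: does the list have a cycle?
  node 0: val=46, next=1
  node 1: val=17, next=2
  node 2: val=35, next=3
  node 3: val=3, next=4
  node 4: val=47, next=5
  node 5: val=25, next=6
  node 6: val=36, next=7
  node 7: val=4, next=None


Floyd's tortoise (slow, +1) and hare (fast, +2):
  init: slow=0, fast=0
  step 1: slow=1, fast=2
  step 2: slow=2, fast=4
  step 3: slow=3, fast=6
  step 4: fast 6->7->None, no cycle

Cycle: no


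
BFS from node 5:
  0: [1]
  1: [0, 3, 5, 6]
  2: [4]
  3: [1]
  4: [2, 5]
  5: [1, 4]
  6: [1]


Visit 5, enqueue [1, 4]
Visit 1, enqueue [0, 3, 6]
Visit 4, enqueue [2]
Visit 0, enqueue []
Visit 3, enqueue []
Visit 6, enqueue []
Visit 2, enqueue []

BFS order: [5, 1, 4, 0, 3, 6, 2]


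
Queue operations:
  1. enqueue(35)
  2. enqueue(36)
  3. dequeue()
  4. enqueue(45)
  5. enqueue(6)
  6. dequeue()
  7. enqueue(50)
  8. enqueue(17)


enqueue(35) -> [35]
enqueue(36) -> [35, 36]
dequeue()->35, [36]
enqueue(45) -> [36, 45]
enqueue(6) -> [36, 45, 6]
dequeue()->36, [45, 6]
enqueue(50) -> [45, 6, 50]
enqueue(17) -> [45, 6, 50, 17]

Final queue: [45, 6, 50, 17]


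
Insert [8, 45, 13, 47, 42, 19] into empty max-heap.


Insert 8: [8]
Insert 45: [45, 8]
Insert 13: [45, 8, 13]
Insert 47: [47, 45, 13, 8]
Insert 42: [47, 45, 13, 8, 42]
Insert 19: [47, 45, 19, 8, 42, 13]

Final heap: [47, 45, 19, 8, 42, 13]


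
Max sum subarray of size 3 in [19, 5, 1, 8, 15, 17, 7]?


[0:3]: 25
[1:4]: 14
[2:5]: 24
[3:6]: 40
[4:7]: 39

Max: 40 at [3:6]


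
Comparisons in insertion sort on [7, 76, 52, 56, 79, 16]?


Algorithm: insertion sort
Input: [7, 76, 52, 56, 79, 16]
Sorted: [7, 16, 52, 56, 76, 79]

11


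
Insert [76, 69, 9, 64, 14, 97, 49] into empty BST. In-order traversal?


Insert 76: root
Insert 69: L from 76
Insert 9: L from 76 -> L from 69
Insert 64: L from 76 -> L from 69 -> R from 9
Insert 14: L from 76 -> L from 69 -> R from 9 -> L from 64
Insert 97: R from 76
Insert 49: L from 76 -> L from 69 -> R from 9 -> L from 64 -> R from 14

In-order: [9, 14, 49, 64, 69, 76, 97]


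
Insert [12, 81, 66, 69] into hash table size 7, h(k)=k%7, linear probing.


Insert 12: h=5 -> slot 5
Insert 81: h=4 -> slot 4
Insert 66: h=3 -> slot 3
Insert 69: h=6 -> slot 6

Table: [None, None, None, 66, 81, 12, 69]


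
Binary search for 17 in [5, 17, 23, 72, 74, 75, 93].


Step 1: lo=0, hi=6, mid=3, val=72
Step 2: lo=0, hi=2, mid=1, val=17

Found at index 1


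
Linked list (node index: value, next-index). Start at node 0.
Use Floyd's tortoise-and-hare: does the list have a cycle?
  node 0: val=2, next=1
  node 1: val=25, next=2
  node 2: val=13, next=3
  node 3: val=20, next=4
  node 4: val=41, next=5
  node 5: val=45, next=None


Floyd's tortoise (slow, +1) and hare (fast, +2):
  init: slow=0, fast=0
  step 1: slow=1, fast=2
  step 2: slow=2, fast=4
  step 3: fast 4->5->None, no cycle

Cycle: no


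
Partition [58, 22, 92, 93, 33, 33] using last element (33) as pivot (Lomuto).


Pivot: 33
  22 <= 33: swap -> [22, 58, 92, 93, 33, 33]
  33 <= 33: swap -> [22, 33, 92, 93, 58, 33]
Place pivot at 2: [22, 33, 33, 93, 58, 92]

Partitioned: [22, 33, 33, 93, 58, 92]


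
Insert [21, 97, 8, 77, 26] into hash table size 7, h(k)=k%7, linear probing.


Insert 21: h=0 -> slot 0
Insert 97: h=6 -> slot 6
Insert 8: h=1 -> slot 1
Insert 77: h=0, 2 probes -> slot 2
Insert 26: h=5 -> slot 5

Table: [21, 8, 77, None, None, 26, 97]


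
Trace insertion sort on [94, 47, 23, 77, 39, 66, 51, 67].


Initial: [94, 47, 23, 77, 39, 66, 51, 67]
Insert 47: [47, 94, 23, 77, 39, 66, 51, 67]
Insert 23: [23, 47, 94, 77, 39, 66, 51, 67]
Insert 77: [23, 47, 77, 94, 39, 66, 51, 67]
Insert 39: [23, 39, 47, 77, 94, 66, 51, 67]
Insert 66: [23, 39, 47, 66, 77, 94, 51, 67]
Insert 51: [23, 39, 47, 51, 66, 77, 94, 67]
Insert 67: [23, 39, 47, 51, 66, 67, 77, 94]

Sorted: [23, 39, 47, 51, 66, 67, 77, 94]


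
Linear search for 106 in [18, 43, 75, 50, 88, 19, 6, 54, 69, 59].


i=0: 18!=106
i=1: 43!=106
i=2: 75!=106
i=3: 50!=106
i=4: 88!=106
i=5: 19!=106
i=6: 6!=106
i=7: 54!=106
i=8: 69!=106
i=9: 59!=106

Not found, 10 comps


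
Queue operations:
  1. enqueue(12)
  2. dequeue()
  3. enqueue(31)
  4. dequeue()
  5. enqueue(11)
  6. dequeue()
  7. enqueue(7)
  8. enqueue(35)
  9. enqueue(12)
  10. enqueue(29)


enqueue(12) -> [12]
dequeue()->12, []
enqueue(31) -> [31]
dequeue()->31, []
enqueue(11) -> [11]
dequeue()->11, []
enqueue(7) -> [7]
enqueue(35) -> [7, 35]
enqueue(12) -> [7, 35, 12]
enqueue(29) -> [7, 35, 12, 29]

Final queue: [7, 35, 12, 29]


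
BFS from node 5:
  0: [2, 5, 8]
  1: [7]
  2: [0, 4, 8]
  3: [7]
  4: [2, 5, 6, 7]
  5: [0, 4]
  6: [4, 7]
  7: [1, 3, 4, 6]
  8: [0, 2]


Visit 5, enqueue [0, 4]
Visit 0, enqueue [2, 8]
Visit 4, enqueue [6, 7]
Visit 2, enqueue []
Visit 8, enqueue []
Visit 6, enqueue []
Visit 7, enqueue [1, 3]
Visit 1, enqueue []
Visit 3, enqueue []

BFS order: [5, 0, 4, 2, 8, 6, 7, 1, 3]


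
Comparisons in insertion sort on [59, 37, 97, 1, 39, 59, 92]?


Algorithm: insertion sort
Input: [59, 37, 97, 1, 39, 59, 92]
Sorted: [1, 37, 39, 59, 59, 92, 97]

12


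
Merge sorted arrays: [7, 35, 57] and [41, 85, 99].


Take 7 from A
Take 35 from A
Take 41 from B
Take 57 from A

Merged: [7, 35, 41, 57, 85, 99]


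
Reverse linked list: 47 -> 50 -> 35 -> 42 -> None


Step 1: curr=47, set curr.next=prev(None) | reversed so far: 47
Step 2: curr=50, set curr.next=prev(47) | reversed so far: 50 -> 47
Step 3: curr=35, set curr.next=prev(50) | reversed so far: 35 -> 50 -> 47
Step 4: curr=42, set curr.next=prev(35) | reversed so far: 42 -> 35 -> 50 -> 47

42 -> 35 -> 50 -> 47 -> None


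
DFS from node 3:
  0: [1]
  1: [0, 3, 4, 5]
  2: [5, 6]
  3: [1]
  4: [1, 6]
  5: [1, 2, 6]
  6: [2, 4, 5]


Visit 3, push [1]
Visit 1, push [5, 4, 0]
Visit 0, push []
Visit 4, push [6]
Visit 6, push [5, 2]
Visit 2, push [5]
Visit 5, push []

DFS order: [3, 1, 0, 4, 6, 2, 5]


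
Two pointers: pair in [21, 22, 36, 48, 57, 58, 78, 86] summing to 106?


lo=0(21)+hi=7(86)=107
lo=0(21)+hi=6(78)=99
lo=1(22)+hi=6(78)=100
lo=2(36)+hi=6(78)=114
lo=2(36)+hi=5(58)=94
lo=3(48)+hi=5(58)=106

Yes: 48+58=106


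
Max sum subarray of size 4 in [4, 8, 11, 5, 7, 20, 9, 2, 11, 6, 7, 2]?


[0:4]: 28
[1:5]: 31
[2:6]: 43
[3:7]: 41
[4:8]: 38
[5:9]: 42
[6:10]: 28
[7:11]: 26
[8:12]: 26

Max: 43 at [2:6]


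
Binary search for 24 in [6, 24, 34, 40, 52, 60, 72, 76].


Step 1: lo=0, hi=7, mid=3, val=40
Step 2: lo=0, hi=2, mid=1, val=24

Found at index 1


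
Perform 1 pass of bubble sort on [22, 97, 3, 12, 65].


Initial: [22, 97, 3, 12, 65]
Pass 1: [22, 3, 12, 65, 97] (3 swaps)

After 1 pass: [22, 3, 12, 65, 97]


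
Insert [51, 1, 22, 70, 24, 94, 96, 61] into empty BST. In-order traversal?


Insert 51: root
Insert 1: L from 51
Insert 22: L from 51 -> R from 1
Insert 70: R from 51
Insert 24: L from 51 -> R from 1 -> R from 22
Insert 94: R from 51 -> R from 70
Insert 96: R from 51 -> R from 70 -> R from 94
Insert 61: R from 51 -> L from 70

In-order: [1, 22, 24, 51, 61, 70, 94, 96]


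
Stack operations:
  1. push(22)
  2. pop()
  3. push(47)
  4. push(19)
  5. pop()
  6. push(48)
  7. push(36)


push(22) -> [22]
pop()->22, []
push(47) -> [47]
push(19) -> [47, 19]
pop()->19, [47]
push(48) -> [47, 48]
push(36) -> [47, 48, 36]

Final stack: [47, 48, 36]


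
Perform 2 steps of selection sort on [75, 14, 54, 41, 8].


Initial: [75, 14, 54, 41, 8]
Step 1: min=8 at 4
  Swap: [8, 14, 54, 41, 75]
Step 2: min=14 at 1
  Swap: [8, 14, 54, 41, 75]

After 2 steps: [8, 14, 54, 41, 75]


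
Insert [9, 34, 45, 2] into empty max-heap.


Insert 9: [9]
Insert 34: [34, 9]
Insert 45: [45, 9, 34]
Insert 2: [45, 9, 34, 2]

Final heap: [45, 9, 34, 2]


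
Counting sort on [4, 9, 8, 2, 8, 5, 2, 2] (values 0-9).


Input: [4, 9, 8, 2, 8, 5, 2, 2]
Counts: [0, 0, 3, 0, 1, 1, 0, 0, 2, 1]

Sorted: [2, 2, 2, 4, 5, 8, 8, 9]


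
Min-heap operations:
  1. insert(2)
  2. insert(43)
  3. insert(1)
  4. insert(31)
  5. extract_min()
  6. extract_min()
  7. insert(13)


insert(2) -> [2]
insert(43) -> [2, 43]
insert(1) -> [1, 43, 2]
insert(31) -> [1, 31, 2, 43]
extract_min()->1, [2, 31, 43]
extract_min()->2, [31, 43]
insert(13) -> [13, 43, 31]

Final heap: [13, 43, 31]


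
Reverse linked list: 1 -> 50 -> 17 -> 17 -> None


Step 1: curr=1, set curr.next=prev(None) | reversed so far: 1
Step 2: curr=50, set curr.next=prev(1) | reversed so far: 50 -> 1
Step 3: curr=17, set curr.next=prev(50) | reversed so far: 17 -> 50 -> 1
Step 4: curr=17, set curr.next=prev(17) | reversed so far: 17 -> 17 -> 50 -> 1

17 -> 17 -> 50 -> 1 -> None


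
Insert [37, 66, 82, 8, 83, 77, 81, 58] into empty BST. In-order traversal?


Insert 37: root
Insert 66: R from 37
Insert 82: R from 37 -> R from 66
Insert 8: L from 37
Insert 83: R from 37 -> R from 66 -> R from 82
Insert 77: R from 37 -> R from 66 -> L from 82
Insert 81: R from 37 -> R from 66 -> L from 82 -> R from 77
Insert 58: R from 37 -> L from 66

In-order: [8, 37, 58, 66, 77, 81, 82, 83]


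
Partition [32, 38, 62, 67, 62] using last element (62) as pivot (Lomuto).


Pivot: 62
  32 <= 62: advance i (no swap)
  38 <= 62: advance i (no swap)
  62 <= 62: advance i (no swap)
Place pivot at 3: [32, 38, 62, 62, 67]

Partitioned: [32, 38, 62, 62, 67]


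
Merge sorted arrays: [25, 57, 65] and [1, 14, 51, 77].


Take 1 from B
Take 14 from B
Take 25 from A
Take 51 from B
Take 57 from A
Take 65 from A

Merged: [1, 14, 25, 51, 57, 65, 77]


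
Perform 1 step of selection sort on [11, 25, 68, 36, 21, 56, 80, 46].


Initial: [11, 25, 68, 36, 21, 56, 80, 46]
Step 1: min=11 at 0
  Swap: [11, 25, 68, 36, 21, 56, 80, 46]

After 1 step: [11, 25, 68, 36, 21, 56, 80, 46]


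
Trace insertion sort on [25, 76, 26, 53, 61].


Initial: [25, 76, 26, 53, 61]
Insert 76: [25, 76, 26, 53, 61]
Insert 26: [25, 26, 76, 53, 61]
Insert 53: [25, 26, 53, 76, 61]
Insert 61: [25, 26, 53, 61, 76]

Sorted: [25, 26, 53, 61, 76]


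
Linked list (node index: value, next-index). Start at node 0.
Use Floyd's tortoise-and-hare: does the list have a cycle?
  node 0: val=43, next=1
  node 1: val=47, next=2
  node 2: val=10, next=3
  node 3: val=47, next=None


Floyd's tortoise (slow, +1) and hare (fast, +2):
  init: slow=0, fast=0
  step 1: slow=1, fast=2
  step 2: fast 2->3->None, no cycle

Cycle: no


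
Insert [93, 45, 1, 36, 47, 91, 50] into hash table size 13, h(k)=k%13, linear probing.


Insert 93: h=2 -> slot 2
Insert 45: h=6 -> slot 6
Insert 1: h=1 -> slot 1
Insert 36: h=10 -> slot 10
Insert 47: h=8 -> slot 8
Insert 91: h=0 -> slot 0
Insert 50: h=11 -> slot 11

Table: [91, 1, 93, None, None, None, 45, None, 47, None, 36, 50, None]


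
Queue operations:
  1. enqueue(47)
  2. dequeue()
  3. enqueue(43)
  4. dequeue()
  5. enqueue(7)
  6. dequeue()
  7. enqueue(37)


enqueue(47) -> [47]
dequeue()->47, []
enqueue(43) -> [43]
dequeue()->43, []
enqueue(7) -> [7]
dequeue()->7, []
enqueue(37) -> [37]

Final queue: [37]


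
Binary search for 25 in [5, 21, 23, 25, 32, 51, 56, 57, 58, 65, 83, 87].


Step 1: lo=0, hi=11, mid=5, val=51
Step 2: lo=0, hi=4, mid=2, val=23
Step 3: lo=3, hi=4, mid=3, val=25

Found at index 3


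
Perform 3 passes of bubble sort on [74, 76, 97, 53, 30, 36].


Initial: [74, 76, 97, 53, 30, 36]
Pass 1: [74, 76, 53, 30, 36, 97] (3 swaps)
Pass 2: [74, 53, 30, 36, 76, 97] (3 swaps)
Pass 3: [53, 30, 36, 74, 76, 97] (3 swaps)

After 3 passes: [53, 30, 36, 74, 76, 97]


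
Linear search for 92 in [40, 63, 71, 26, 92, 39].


i=0: 40!=92
i=1: 63!=92
i=2: 71!=92
i=3: 26!=92
i=4: 92==92 found!

Found at 4, 5 comps


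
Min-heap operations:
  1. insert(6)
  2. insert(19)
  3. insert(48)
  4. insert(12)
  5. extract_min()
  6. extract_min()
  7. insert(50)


insert(6) -> [6]
insert(19) -> [6, 19]
insert(48) -> [6, 19, 48]
insert(12) -> [6, 12, 48, 19]
extract_min()->6, [12, 19, 48]
extract_min()->12, [19, 48]
insert(50) -> [19, 48, 50]

Final heap: [19, 48, 50]


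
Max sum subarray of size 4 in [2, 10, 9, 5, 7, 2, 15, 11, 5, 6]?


[0:4]: 26
[1:5]: 31
[2:6]: 23
[3:7]: 29
[4:8]: 35
[5:9]: 33
[6:10]: 37

Max: 37 at [6:10]


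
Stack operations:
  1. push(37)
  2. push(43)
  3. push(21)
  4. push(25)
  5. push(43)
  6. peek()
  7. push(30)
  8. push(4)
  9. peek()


push(37) -> [37]
push(43) -> [37, 43]
push(21) -> [37, 43, 21]
push(25) -> [37, 43, 21, 25]
push(43) -> [37, 43, 21, 25, 43]
peek()->43
push(30) -> [37, 43, 21, 25, 43, 30]
push(4) -> [37, 43, 21, 25, 43, 30, 4]
peek()->4

Final stack: [37, 43, 21, 25, 43, 30, 4]


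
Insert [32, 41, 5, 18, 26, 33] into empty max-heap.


Insert 32: [32]
Insert 41: [41, 32]
Insert 5: [41, 32, 5]
Insert 18: [41, 32, 5, 18]
Insert 26: [41, 32, 5, 18, 26]
Insert 33: [41, 32, 33, 18, 26, 5]

Final heap: [41, 32, 33, 18, 26, 5]


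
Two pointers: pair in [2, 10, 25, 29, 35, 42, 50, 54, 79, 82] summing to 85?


lo=0(2)+hi=9(82)=84
lo=1(10)+hi=9(82)=92
lo=1(10)+hi=8(79)=89
lo=1(10)+hi=7(54)=64
lo=2(25)+hi=7(54)=79
lo=3(29)+hi=7(54)=83
lo=4(35)+hi=7(54)=89
lo=4(35)+hi=6(50)=85

Yes: 35+50=85


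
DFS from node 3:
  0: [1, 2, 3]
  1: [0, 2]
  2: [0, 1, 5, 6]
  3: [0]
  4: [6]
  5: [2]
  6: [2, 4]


Visit 3, push [0]
Visit 0, push [2, 1]
Visit 1, push [2]
Visit 2, push [6, 5]
Visit 5, push []
Visit 6, push [4]
Visit 4, push []

DFS order: [3, 0, 1, 2, 5, 6, 4]


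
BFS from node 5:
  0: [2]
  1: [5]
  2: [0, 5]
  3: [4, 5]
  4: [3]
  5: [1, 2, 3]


Visit 5, enqueue [1, 2, 3]
Visit 1, enqueue []
Visit 2, enqueue [0]
Visit 3, enqueue [4]
Visit 0, enqueue []
Visit 4, enqueue []

BFS order: [5, 1, 2, 3, 0, 4]


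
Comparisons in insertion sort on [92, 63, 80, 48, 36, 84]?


Algorithm: insertion sort
Input: [92, 63, 80, 48, 36, 84]
Sorted: [36, 48, 63, 80, 84, 92]

12


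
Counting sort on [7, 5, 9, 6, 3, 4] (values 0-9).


Input: [7, 5, 9, 6, 3, 4]
Counts: [0, 0, 0, 1, 1, 1, 1, 1, 0, 1]

Sorted: [3, 4, 5, 6, 7, 9]


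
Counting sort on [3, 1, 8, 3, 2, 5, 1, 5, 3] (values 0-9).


Input: [3, 1, 8, 3, 2, 5, 1, 5, 3]
Counts: [0, 2, 1, 3, 0, 2, 0, 0, 1, 0]

Sorted: [1, 1, 2, 3, 3, 3, 5, 5, 8]


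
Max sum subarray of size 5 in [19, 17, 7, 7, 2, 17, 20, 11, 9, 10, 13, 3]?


[0:5]: 52
[1:6]: 50
[2:7]: 53
[3:8]: 57
[4:9]: 59
[5:10]: 67
[6:11]: 63
[7:12]: 46

Max: 67 at [5:10]


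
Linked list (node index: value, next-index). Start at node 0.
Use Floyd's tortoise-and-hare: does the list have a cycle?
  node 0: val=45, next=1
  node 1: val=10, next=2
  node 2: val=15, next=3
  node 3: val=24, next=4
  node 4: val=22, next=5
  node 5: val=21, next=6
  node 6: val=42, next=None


Floyd's tortoise (slow, +1) and hare (fast, +2):
  init: slow=0, fast=0
  step 1: slow=1, fast=2
  step 2: slow=2, fast=4
  step 3: slow=3, fast=6
  step 4: fast -> None, no cycle

Cycle: no


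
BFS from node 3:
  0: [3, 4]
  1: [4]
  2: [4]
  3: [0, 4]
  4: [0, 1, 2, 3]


Visit 3, enqueue [0, 4]
Visit 0, enqueue []
Visit 4, enqueue [1, 2]
Visit 1, enqueue []
Visit 2, enqueue []

BFS order: [3, 0, 4, 1, 2]


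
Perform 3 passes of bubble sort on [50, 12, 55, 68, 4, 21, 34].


Initial: [50, 12, 55, 68, 4, 21, 34]
Pass 1: [12, 50, 55, 4, 21, 34, 68] (4 swaps)
Pass 2: [12, 50, 4, 21, 34, 55, 68] (3 swaps)
Pass 3: [12, 4, 21, 34, 50, 55, 68] (3 swaps)

After 3 passes: [12, 4, 21, 34, 50, 55, 68]


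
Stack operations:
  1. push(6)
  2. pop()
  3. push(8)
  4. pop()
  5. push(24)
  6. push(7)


push(6) -> [6]
pop()->6, []
push(8) -> [8]
pop()->8, []
push(24) -> [24]
push(7) -> [24, 7]

Final stack: [24, 7]


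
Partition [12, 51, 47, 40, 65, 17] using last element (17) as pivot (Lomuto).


Pivot: 17
  12 <= 17: advance i (no swap)
Place pivot at 1: [12, 17, 47, 40, 65, 51]

Partitioned: [12, 17, 47, 40, 65, 51]


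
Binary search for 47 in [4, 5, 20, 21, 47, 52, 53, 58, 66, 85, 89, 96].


Step 1: lo=0, hi=11, mid=5, val=52
Step 2: lo=0, hi=4, mid=2, val=20
Step 3: lo=3, hi=4, mid=3, val=21
Step 4: lo=4, hi=4, mid=4, val=47

Found at index 4


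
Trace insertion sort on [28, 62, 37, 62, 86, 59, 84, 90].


Initial: [28, 62, 37, 62, 86, 59, 84, 90]
Insert 62: [28, 62, 37, 62, 86, 59, 84, 90]
Insert 37: [28, 37, 62, 62, 86, 59, 84, 90]
Insert 62: [28, 37, 62, 62, 86, 59, 84, 90]
Insert 86: [28, 37, 62, 62, 86, 59, 84, 90]
Insert 59: [28, 37, 59, 62, 62, 86, 84, 90]
Insert 84: [28, 37, 59, 62, 62, 84, 86, 90]
Insert 90: [28, 37, 59, 62, 62, 84, 86, 90]

Sorted: [28, 37, 59, 62, 62, 84, 86, 90]


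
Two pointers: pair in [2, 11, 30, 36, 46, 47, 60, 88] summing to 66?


lo=0(2)+hi=7(88)=90
lo=0(2)+hi=6(60)=62
lo=1(11)+hi=6(60)=71
lo=1(11)+hi=5(47)=58
lo=2(30)+hi=5(47)=77
lo=2(30)+hi=4(46)=76
lo=2(30)+hi=3(36)=66

Yes: 30+36=66


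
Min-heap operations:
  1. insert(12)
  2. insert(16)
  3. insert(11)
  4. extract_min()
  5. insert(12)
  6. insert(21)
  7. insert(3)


insert(12) -> [12]
insert(16) -> [12, 16]
insert(11) -> [11, 16, 12]
extract_min()->11, [12, 16]
insert(12) -> [12, 16, 12]
insert(21) -> [12, 16, 12, 21]
insert(3) -> [3, 12, 12, 21, 16]

Final heap: [3, 12, 12, 21, 16]


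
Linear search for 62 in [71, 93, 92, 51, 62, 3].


i=0: 71!=62
i=1: 93!=62
i=2: 92!=62
i=3: 51!=62
i=4: 62==62 found!

Found at 4, 5 comps


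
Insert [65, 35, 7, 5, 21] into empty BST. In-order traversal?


Insert 65: root
Insert 35: L from 65
Insert 7: L from 65 -> L from 35
Insert 5: L from 65 -> L from 35 -> L from 7
Insert 21: L from 65 -> L from 35 -> R from 7

In-order: [5, 7, 21, 35, 65]


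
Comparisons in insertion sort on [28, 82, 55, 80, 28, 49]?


Algorithm: insertion sort
Input: [28, 82, 55, 80, 28, 49]
Sorted: [28, 28, 49, 55, 80, 82]

13


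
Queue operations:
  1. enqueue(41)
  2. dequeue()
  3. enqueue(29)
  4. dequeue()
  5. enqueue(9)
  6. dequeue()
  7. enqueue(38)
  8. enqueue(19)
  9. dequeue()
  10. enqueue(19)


enqueue(41) -> [41]
dequeue()->41, []
enqueue(29) -> [29]
dequeue()->29, []
enqueue(9) -> [9]
dequeue()->9, []
enqueue(38) -> [38]
enqueue(19) -> [38, 19]
dequeue()->38, [19]
enqueue(19) -> [19, 19]

Final queue: [19, 19]


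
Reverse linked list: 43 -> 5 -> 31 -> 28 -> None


Step 1: curr=43, set curr.next=prev(None) | reversed so far: 43
Step 2: curr=5, set curr.next=prev(43) | reversed so far: 5 -> 43
Step 3: curr=31, set curr.next=prev(5) | reversed so far: 31 -> 5 -> 43
Step 4: curr=28, set curr.next=prev(31) | reversed so far: 28 -> 31 -> 5 -> 43

28 -> 31 -> 5 -> 43 -> None


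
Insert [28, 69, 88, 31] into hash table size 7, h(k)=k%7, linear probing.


Insert 28: h=0 -> slot 0
Insert 69: h=6 -> slot 6
Insert 88: h=4 -> slot 4
Insert 31: h=3 -> slot 3

Table: [28, None, None, 31, 88, None, 69]


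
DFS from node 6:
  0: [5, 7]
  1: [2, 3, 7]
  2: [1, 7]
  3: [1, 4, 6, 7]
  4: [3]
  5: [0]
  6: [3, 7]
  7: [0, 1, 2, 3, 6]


Visit 6, push [7, 3]
Visit 3, push [7, 4, 1]
Visit 1, push [7, 2]
Visit 2, push [7]
Visit 7, push [0]
Visit 0, push [5]
Visit 5, push []
Visit 4, push []

DFS order: [6, 3, 1, 2, 7, 0, 5, 4]


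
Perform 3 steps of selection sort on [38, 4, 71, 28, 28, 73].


Initial: [38, 4, 71, 28, 28, 73]
Step 1: min=4 at 1
  Swap: [4, 38, 71, 28, 28, 73]
Step 2: min=28 at 3
  Swap: [4, 28, 71, 38, 28, 73]
Step 3: min=28 at 4
  Swap: [4, 28, 28, 38, 71, 73]

After 3 steps: [4, 28, 28, 38, 71, 73]


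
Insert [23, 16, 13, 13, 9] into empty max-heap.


Insert 23: [23]
Insert 16: [23, 16]
Insert 13: [23, 16, 13]
Insert 13: [23, 16, 13, 13]
Insert 9: [23, 16, 13, 13, 9]

Final heap: [23, 16, 13, 13, 9]


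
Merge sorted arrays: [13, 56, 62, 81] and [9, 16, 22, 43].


Take 9 from B
Take 13 from A
Take 16 from B
Take 22 from B
Take 43 from B

Merged: [9, 13, 16, 22, 43, 56, 62, 81]


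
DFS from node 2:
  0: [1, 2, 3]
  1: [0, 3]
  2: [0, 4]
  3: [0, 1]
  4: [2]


Visit 2, push [4, 0]
Visit 0, push [3, 1]
Visit 1, push [3]
Visit 3, push []
Visit 4, push []

DFS order: [2, 0, 1, 3, 4]


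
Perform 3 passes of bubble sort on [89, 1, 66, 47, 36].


Initial: [89, 1, 66, 47, 36]
Pass 1: [1, 66, 47, 36, 89] (4 swaps)
Pass 2: [1, 47, 36, 66, 89] (2 swaps)
Pass 3: [1, 36, 47, 66, 89] (1 swaps)

After 3 passes: [1, 36, 47, 66, 89]


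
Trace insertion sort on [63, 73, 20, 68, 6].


Initial: [63, 73, 20, 68, 6]
Insert 73: [63, 73, 20, 68, 6]
Insert 20: [20, 63, 73, 68, 6]
Insert 68: [20, 63, 68, 73, 6]
Insert 6: [6, 20, 63, 68, 73]

Sorted: [6, 20, 63, 68, 73]


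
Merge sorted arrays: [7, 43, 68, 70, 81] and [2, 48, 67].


Take 2 from B
Take 7 from A
Take 43 from A
Take 48 from B
Take 67 from B

Merged: [2, 7, 43, 48, 67, 68, 70, 81]


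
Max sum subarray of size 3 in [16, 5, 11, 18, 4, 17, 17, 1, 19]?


[0:3]: 32
[1:4]: 34
[2:5]: 33
[3:6]: 39
[4:7]: 38
[5:8]: 35
[6:9]: 37

Max: 39 at [3:6]


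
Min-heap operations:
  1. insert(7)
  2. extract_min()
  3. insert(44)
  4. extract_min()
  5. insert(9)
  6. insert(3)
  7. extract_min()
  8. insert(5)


insert(7) -> [7]
extract_min()->7, []
insert(44) -> [44]
extract_min()->44, []
insert(9) -> [9]
insert(3) -> [3, 9]
extract_min()->3, [9]
insert(5) -> [5, 9]

Final heap: [5, 9]


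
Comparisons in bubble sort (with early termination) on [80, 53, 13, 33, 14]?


Algorithm: bubble sort (with early termination)
Input: [80, 53, 13, 33, 14]
Sorted: [13, 14, 33, 53, 80]

10


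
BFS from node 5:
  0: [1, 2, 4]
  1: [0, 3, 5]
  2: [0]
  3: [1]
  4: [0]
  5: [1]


Visit 5, enqueue [1]
Visit 1, enqueue [0, 3]
Visit 0, enqueue [2, 4]
Visit 3, enqueue []
Visit 2, enqueue []
Visit 4, enqueue []

BFS order: [5, 1, 0, 3, 2, 4]


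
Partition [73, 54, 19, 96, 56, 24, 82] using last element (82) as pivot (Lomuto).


Pivot: 82
  73 <= 82: advance i (no swap)
  54 <= 82: advance i (no swap)
  19 <= 82: advance i (no swap)
  56 <= 82: swap -> [73, 54, 19, 56, 96, 24, 82]
  24 <= 82: swap -> [73, 54, 19, 56, 24, 96, 82]
Place pivot at 5: [73, 54, 19, 56, 24, 82, 96]

Partitioned: [73, 54, 19, 56, 24, 82, 96]


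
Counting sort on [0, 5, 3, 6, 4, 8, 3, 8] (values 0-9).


Input: [0, 5, 3, 6, 4, 8, 3, 8]
Counts: [1, 0, 0, 2, 1, 1, 1, 0, 2, 0]

Sorted: [0, 3, 3, 4, 5, 6, 8, 8]


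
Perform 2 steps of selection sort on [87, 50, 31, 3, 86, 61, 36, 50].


Initial: [87, 50, 31, 3, 86, 61, 36, 50]
Step 1: min=3 at 3
  Swap: [3, 50, 31, 87, 86, 61, 36, 50]
Step 2: min=31 at 2
  Swap: [3, 31, 50, 87, 86, 61, 36, 50]

After 2 steps: [3, 31, 50, 87, 86, 61, 36, 50]


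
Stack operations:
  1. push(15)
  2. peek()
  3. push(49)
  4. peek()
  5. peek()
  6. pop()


push(15) -> [15]
peek()->15
push(49) -> [15, 49]
peek()->49
peek()->49
pop()->49, [15]

Final stack: [15]


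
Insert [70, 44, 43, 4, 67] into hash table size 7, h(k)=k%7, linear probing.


Insert 70: h=0 -> slot 0
Insert 44: h=2 -> slot 2
Insert 43: h=1 -> slot 1
Insert 4: h=4 -> slot 4
Insert 67: h=4, 1 probes -> slot 5

Table: [70, 43, 44, None, 4, 67, None]


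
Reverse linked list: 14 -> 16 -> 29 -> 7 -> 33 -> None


Step 1: curr=14, set curr.next=prev(None) | reversed so far: 14
Step 2: curr=16, set curr.next=prev(14) | reversed so far: 16 -> 14
Step 3: curr=29, set curr.next=prev(16) | reversed so far: 29 -> 16 -> 14
Step 4: curr=7, set curr.next=prev(29) | reversed so far: 7 -> 29 -> 16 -> 14
Step 5: curr=33, set curr.next=prev(7) | reversed so far: 33 -> 7 -> 29 -> 16 -> 14

33 -> 7 -> 29 -> 16 -> 14 -> None


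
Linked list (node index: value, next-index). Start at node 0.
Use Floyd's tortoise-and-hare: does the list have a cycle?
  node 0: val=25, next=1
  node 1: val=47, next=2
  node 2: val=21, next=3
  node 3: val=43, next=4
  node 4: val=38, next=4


Floyd's tortoise (slow, +1) and hare (fast, +2):
  init: slow=0, fast=0
  step 1: slow=1, fast=2
  step 2: slow=2, fast=4
  step 3: slow=3, fast=4
  step 4: slow=4, fast=4
  slow == fast at node 4: cycle detected

Cycle: yes


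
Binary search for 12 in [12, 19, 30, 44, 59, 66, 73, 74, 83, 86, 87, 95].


Step 1: lo=0, hi=11, mid=5, val=66
Step 2: lo=0, hi=4, mid=2, val=30
Step 3: lo=0, hi=1, mid=0, val=12

Found at index 0


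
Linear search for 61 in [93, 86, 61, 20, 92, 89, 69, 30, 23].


i=0: 93!=61
i=1: 86!=61
i=2: 61==61 found!

Found at 2, 3 comps


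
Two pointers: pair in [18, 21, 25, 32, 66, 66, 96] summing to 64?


lo=0(18)+hi=6(96)=114
lo=0(18)+hi=5(66)=84
lo=0(18)+hi=4(66)=84
lo=0(18)+hi=3(32)=50
lo=1(21)+hi=3(32)=53
lo=2(25)+hi=3(32)=57

No pair found


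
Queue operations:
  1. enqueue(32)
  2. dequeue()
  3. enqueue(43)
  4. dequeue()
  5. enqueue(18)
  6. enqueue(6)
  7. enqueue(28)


enqueue(32) -> [32]
dequeue()->32, []
enqueue(43) -> [43]
dequeue()->43, []
enqueue(18) -> [18]
enqueue(6) -> [18, 6]
enqueue(28) -> [18, 6, 28]

Final queue: [18, 6, 28]


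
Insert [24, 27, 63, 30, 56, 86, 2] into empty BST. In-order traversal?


Insert 24: root
Insert 27: R from 24
Insert 63: R from 24 -> R from 27
Insert 30: R from 24 -> R from 27 -> L from 63
Insert 56: R from 24 -> R from 27 -> L from 63 -> R from 30
Insert 86: R from 24 -> R from 27 -> R from 63
Insert 2: L from 24

In-order: [2, 24, 27, 30, 56, 63, 86]


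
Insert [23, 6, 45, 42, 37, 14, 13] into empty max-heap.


Insert 23: [23]
Insert 6: [23, 6]
Insert 45: [45, 6, 23]
Insert 42: [45, 42, 23, 6]
Insert 37: [45, 42, 23, 6, 37]
Insert 14: [45, 42, 23, 6, 37, 14]
Insert 13: [45, 42, 23, 6, 37, 14, 13]

Final heap: [45, 42, 23, 6, 37, 14, 13]
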